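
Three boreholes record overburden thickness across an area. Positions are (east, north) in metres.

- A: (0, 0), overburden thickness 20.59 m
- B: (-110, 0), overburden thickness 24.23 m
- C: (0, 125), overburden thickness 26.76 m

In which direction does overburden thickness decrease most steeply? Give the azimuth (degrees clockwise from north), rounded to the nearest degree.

∂d/∂x = (24.23 − 20.59) / (-110 − 0) = -0.03309
∂d/∂y = (26.76 − 20.59) / (125 − 0) = +0.04936
Steepest decrease is along −∇f: components (+0.03309 E, -0.04936 N).
Azimuth = atan2(+0.03309, -0.04936) = 146.2° ≈ 146°.

146°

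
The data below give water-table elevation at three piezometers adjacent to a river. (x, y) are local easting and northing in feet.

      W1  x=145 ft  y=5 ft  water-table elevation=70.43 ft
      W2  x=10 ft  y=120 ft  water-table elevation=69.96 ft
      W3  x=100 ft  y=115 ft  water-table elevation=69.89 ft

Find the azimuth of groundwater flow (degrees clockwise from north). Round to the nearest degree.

Three-point gradient (reference W1): Δ to W2 = (-135, 115, -0.47), Δ to W3 = (-45, 110, -0.54).
∂h/∂x = -0.001075, ∂h/∂y = -0.005349 (det = -9675).
Flow direction (−∇h) has components (+0.001075 E, +0.005349 N).
Azimuth = atan2(E, N) = atan2(+0.001075, +0.005349) = 11.4° ≈ 011°.

011°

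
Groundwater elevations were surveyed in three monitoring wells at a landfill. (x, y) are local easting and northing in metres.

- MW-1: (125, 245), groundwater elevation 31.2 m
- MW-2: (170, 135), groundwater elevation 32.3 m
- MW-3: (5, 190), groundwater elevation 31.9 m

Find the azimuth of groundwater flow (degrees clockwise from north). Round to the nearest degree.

Taking MW-1 as reference: MW-2−MW-1 = (45, -110, +1.1); MW-3−MW-1 = (-120, -55, +0.7).
Solve a·Δx + b·Δy = Δh: det = 45·(-55) − (-120)·(-110) = -15675.
∂h/∂x = [(+1.1)·(-55) − (+0.7)·(-110)] / -15675 = -0.001053
∂h/∂y = [45·(+0.7) − (-120)·(+1.1)] / -15675 = -0.01043
Flow direction (−∇h) has components (+0.001053 E, +0.01043 N).
Azimuth = atan2(E, N) = atan2(+0.001053, +0.01043) = 5.8° ≈ 006°.

006°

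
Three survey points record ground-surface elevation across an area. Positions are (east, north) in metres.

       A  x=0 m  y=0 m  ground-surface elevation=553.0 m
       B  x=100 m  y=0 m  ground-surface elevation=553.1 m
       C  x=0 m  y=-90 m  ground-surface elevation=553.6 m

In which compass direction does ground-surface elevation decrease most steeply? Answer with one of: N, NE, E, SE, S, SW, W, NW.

N

∂z/∂x = (553.1 − 553.0) / (100 − 0) = +0.001000
∂z/∂y = (553.6 − 553.0) / (-90 − 0) = -0.006667
Steepest decrease is along −∇f = (-0.001000 E, +0.006667 N) → north.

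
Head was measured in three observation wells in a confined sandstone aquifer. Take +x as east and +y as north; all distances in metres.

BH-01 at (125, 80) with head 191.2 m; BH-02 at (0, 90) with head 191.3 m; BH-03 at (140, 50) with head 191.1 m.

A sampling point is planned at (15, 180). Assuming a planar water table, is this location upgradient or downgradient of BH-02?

Differences from BH-01: to BH-02 (Δx, Δy, Δh) = (-125, 10, +0.1); to BH-03 = (15, -30, -0.1).
Solve a·Δx + b·Δy = Δh: det = (-125)·(-30) − 15·10 = 3600.
∂h/∂x = [(+0.1)·(-30) − (-0.1)·10] / 3600 = -0.0005556
∂h/∂y = [(-125)·(-0.1) − 15·(+0.1)] / 3600 = +0.003056
Head at (15, 180) = 191.2 + (-0.0005556)·(-110) + (+0.003056)·(100) = 191.57 m.
That is higher than the 191.3 m at BH-02, so the point is upgradient.

upgradient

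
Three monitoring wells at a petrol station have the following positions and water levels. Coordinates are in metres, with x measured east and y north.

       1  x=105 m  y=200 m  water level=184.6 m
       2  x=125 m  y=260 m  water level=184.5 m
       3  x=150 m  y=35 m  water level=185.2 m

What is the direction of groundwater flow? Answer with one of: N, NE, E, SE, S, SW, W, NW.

Taking 1 as reference: 2−1 = (20, 60, -0.1); 3−1 = (45, -165, +0.6).
Determinant of the coordinate differences = 20·(-165) − 45·60 = -6000.
∂h/∂x = [(-0.1)·(-165) − (+0.6)·60] / -6000 = +0.003250
∂h/∂y = [20·(+0.6) − 45·(-0.1)] / -6000 = -0.002750
Flow = −∇h = (-0.003250 east, +0.002750 north), which points northwest.

NW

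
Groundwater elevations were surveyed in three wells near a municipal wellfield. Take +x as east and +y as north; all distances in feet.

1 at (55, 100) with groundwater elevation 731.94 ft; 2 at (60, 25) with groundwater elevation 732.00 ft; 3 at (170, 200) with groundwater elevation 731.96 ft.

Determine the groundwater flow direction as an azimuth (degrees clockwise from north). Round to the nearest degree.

Differences from 1: to 2 (Δx, Δy, Δh) = (5, -75, +0.06); to 3 = (115, 100, +0.02).
Determinant of the coordinate differences = 5·100 − 115·(-75) = 9125.
∂h/∂x = [(+0.06)·100 − (+0.02)·(-75)] / 9125 = +0.0008219
∂h/∂y = [5·(+0.02) − 115·(+0.06)] / 9125 = -0.0007452
Flow direction (−∇h) has components (-0.0008219 E, +0.0007452 N).
Azimuth = atan2(E, N) = atan2(-0.0008219, +0.0007452) = 312.2° ≈ 312°.

312°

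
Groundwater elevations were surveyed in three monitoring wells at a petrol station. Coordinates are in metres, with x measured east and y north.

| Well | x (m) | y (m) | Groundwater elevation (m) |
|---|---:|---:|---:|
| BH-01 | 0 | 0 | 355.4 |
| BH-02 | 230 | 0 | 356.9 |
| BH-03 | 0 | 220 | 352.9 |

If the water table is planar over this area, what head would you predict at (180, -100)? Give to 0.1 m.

∂h/∂x = (356.9 − 355.4) / (230 − 0) = +0.006522
∂h/∂y = (352.9 − 355.4) / (220 − 0) = -0.01136
h(180, -100) = 355.4 + (+0.006522)·(180) + (-0.01136)·(-100) = 355.4 +1.174 +1.136 = 357.710 m.

357.7 m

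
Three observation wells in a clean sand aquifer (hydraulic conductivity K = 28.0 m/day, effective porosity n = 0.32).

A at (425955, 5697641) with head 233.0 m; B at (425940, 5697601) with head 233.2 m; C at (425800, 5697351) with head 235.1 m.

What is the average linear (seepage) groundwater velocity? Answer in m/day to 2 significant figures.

1.2 m/day

With h = a·x + b·y + c and A as origin, the differences give:
  (-15)·a + (-40)·b = +0.2
  (-155)·a + (-290)·b = +2.1
Eliminate b (×(-290) and ×(-40), subtract): -1850·a = 26.00 → a = ∂h/∂x = -0.01405
Back-substitute: b = ∂h/∂y = +0.0002703.
|∇h| = √(-0.01405² + 0.0002703²) = 0.01405
Seepage velocity v = K·i/n = 28.0 × 0.01405 / 0.32 = 1.229 m/day.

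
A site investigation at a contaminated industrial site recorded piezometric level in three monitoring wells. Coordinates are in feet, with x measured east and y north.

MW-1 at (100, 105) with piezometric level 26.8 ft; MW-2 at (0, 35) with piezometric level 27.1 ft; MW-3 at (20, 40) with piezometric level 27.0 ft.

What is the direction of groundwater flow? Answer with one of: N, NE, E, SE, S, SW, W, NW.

SE

Three-point gradient (reference MW-1): Δ to MW-2 = (-100, -70, +0.3), Δ to MW-3 = (-80, -65, +0.2).
∂h/∂x = -0.006111, ∂h/∂y = +0.004444 (det = 900).
Flow = −∇h = (+0.006111 east, -0.004444 north), which points southeast.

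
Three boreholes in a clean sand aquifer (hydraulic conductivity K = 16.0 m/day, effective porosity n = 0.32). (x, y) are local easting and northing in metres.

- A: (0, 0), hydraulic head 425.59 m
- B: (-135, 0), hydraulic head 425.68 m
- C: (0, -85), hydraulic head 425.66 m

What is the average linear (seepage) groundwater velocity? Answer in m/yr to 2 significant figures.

∂h/∂x = (425.68 − 425.59) / (-135 − 0) = -0.0006667
∂h/∂y = (425.66 − 425.59) / (-85 − 0) = -0.0008235
|∇h| = √(-0.0006667² + -0.0008235²) = 0.00106
Seepage velocity v = K·i/n = 16.0 × 0.00106 / 0.32 = 0.053 m/day = 19.36 m/yr.

19 m/yr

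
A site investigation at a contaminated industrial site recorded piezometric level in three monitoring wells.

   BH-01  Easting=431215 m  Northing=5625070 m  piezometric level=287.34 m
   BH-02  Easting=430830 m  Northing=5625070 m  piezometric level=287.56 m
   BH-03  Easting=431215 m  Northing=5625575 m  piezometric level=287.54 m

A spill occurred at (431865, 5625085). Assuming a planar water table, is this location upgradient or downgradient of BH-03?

∂h/∂x = (287.56 − 287.34) / (430830 − 431215) = -0.0005714
∂h/∂y = (287.54 − 287.34) / (5625575 − 5625070) = +0.0003960
Head at (431865, 5625085) = 287.34 + (-0.0005714)·(650) + (+0.0003960)·(15) = 286.97 m.
That is lower than the 287.54 m at BH-03, so the point is downgradient.

downgradient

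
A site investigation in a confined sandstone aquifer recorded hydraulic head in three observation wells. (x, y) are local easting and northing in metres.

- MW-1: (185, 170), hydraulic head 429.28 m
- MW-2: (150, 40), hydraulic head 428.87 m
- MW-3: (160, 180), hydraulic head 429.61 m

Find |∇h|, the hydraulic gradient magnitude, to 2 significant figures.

0.012

With h = a·x + b·y + c and MW-1 as origin, the differences give:
  (-35)·a + (-130)·b = -0.41
  (-25)·a + 10·b = +0.33
Eliminate b (×10 and ×(-130), subtract): -3600·a = 38.800 → a = ∂h/∂x = -0.01078
Back-substitute: b = ∂h/∂y = +0.006056.
|∇h| = √(-0.01078² + 0.006056²) = 0.01236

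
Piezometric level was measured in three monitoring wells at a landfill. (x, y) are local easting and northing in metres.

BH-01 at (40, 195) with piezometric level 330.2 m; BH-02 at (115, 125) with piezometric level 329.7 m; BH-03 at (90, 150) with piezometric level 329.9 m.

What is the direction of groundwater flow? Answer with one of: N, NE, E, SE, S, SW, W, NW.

With h = a·x + b·y + c and BH-01 as origin, the differences give:
  75·a + (-70)·b = -0.5
  50·a + (-45)·b = -0.3
Eliminate b (×(-45) and ×(-70), subtract): 125·a = 1.50 → a = ∂h/∂x = +0.01200
Back-substitute: b = ∂h/∂y = +0.02000.
Flow = −∇h = (-0.01200 east, -0.02000 north), which points southwest.

SW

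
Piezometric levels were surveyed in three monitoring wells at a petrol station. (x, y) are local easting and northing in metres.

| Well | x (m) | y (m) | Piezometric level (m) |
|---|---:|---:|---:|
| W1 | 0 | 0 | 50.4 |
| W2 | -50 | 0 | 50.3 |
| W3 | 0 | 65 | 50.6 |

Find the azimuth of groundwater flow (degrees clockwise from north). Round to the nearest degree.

∂h/∂x = (50.3 − 50.4) / (-50 − 0) = +0.002000
∂h/∂y = (50.6 − 50.4) / (65 − 0) = +0.003077
Flow direction (−∇h) has components (-0.002000 E, -0.003077 N).
Azimuth = atan2(E, N) = atan2(-0.002000, -0.003077) = 213.0° ≈ 213°.

213°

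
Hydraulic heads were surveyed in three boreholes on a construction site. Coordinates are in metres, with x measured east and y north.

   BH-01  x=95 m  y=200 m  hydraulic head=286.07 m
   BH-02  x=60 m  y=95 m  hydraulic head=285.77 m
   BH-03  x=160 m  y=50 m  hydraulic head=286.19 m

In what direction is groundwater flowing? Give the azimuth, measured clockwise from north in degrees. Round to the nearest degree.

Differences from BH-01: to BH-02 (Δx, Δy, Δh) = (-35, -105, -0.30); to BH-03 = (65, -150, +0.12).
Solve a·Δx + b·Δy = Δh: det = (-35)·(-150) − 65·(-105) = 12075.
∂h/∂x = [(-0.30)·(-150) − (+0.12)·(-105)] / 12075 = +0.004770
∂h/∂y = [(-35)·(+0.12) − 65·(-0.30)] / 12075 = +0.001267
Flow direction (−∇h) has components (-0.004770 E, -0.001267 N).
Azimuth = atan2(E, N) = atan2(-0.004770, -0.001267) = 255.1° ≈ 255°.

255°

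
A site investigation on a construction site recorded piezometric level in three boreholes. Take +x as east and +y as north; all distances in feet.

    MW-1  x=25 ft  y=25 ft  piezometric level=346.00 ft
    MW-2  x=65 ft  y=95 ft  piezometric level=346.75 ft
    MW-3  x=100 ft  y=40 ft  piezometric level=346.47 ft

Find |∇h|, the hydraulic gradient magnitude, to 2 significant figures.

0.0093

With h = a·x + b·y + c and MW-1 as origin, the differences give:
  40·a + 70·b = +0.75
  75·a + 15·b = +0.47
Eliminate b (×15 and ×70, subtract): -4650·a = -21.650 → a = ∂h/∂x = +0.004656
Back-substitute: b = ∂h/∂y = +0.008054.
|∇h| = √(0.004656² + 0.008054²) = 0.009303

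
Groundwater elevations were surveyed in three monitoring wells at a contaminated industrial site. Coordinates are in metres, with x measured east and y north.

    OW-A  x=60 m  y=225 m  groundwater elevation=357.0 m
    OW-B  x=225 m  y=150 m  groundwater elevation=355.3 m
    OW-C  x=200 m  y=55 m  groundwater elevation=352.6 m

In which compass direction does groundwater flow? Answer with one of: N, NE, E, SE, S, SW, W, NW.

Taking OW-A as reference: OW-B−OW-A = (165, -75, -1.7); OW-C−OW-A = (140, -170, -4.4).
Solve a·Δx + b·Δy = Δh: det = 165·(-170) − 140·(-75) = -17550.
∂h/∂x = [(-1.7)·(-170) − (-4.4)·(-75)] / -17550 = +0.002336
∂h/∂y = [165·(-4.4) − 140·(-1.7)] / -17550 = +0.02781
Flow = −∇h = (-0.002336 east, -0.02781 north), which points south.

S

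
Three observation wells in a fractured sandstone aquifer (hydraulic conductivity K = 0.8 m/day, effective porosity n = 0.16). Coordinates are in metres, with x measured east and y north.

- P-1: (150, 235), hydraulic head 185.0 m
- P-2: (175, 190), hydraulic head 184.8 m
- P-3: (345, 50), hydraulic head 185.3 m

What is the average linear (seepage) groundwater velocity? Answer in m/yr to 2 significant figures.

30 m/yr

Taking P-1 as reference: P-2−P-1 = (25, -45, -0.2); P-3−P-1 = (195, -185, +0.3).
Determinant of the coordinate differences = 25·(-185) − 195·(-45) = 4150.
∂h/∂x = [(-0.2)·(-185) − (+0.3)·(-45)] / 4150 = +0.01217
∂h/∂y = [25·(+0.3) − 195·(-0.2)] / 4150 = +0.01120
|∇h| = √(0.01217² + 0.01120²) = 0.01654
Seepage velocity v = K·i/n = 0.8 × 0.01654 / 0.16 = 0.0827 m/day = 30.21 m/yr.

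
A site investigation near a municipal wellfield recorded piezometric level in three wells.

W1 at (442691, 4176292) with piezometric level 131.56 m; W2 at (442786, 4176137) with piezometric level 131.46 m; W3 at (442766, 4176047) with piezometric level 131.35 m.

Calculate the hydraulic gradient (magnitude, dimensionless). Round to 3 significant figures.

0.00127

With h = a·x + b·y + c and W1 as origin, the differences give:
  95·a + (-155)·b = -0.10
  75·a + (-245)·b = -0.21
Eliminate b (×(-245) and ×(-155), subtract): -11650·a = -8.050 → a = ∂h/∂x = +0.0006910
Back-substitute: b = ∂h/∂y = +0.001069.
|∇h| = √(0.0006910² + 0.001069²) = 0.001273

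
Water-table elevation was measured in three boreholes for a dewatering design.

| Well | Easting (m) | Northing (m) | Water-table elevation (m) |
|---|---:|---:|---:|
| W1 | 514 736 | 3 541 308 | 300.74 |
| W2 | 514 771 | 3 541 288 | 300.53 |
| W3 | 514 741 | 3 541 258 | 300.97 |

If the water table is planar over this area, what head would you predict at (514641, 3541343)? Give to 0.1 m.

Differences from W1: to W2 (Δx, Δy, Δh) = (35, -20, -0.21); to W3 = (5, -50, +0.23).
Solve a·Δx + b·Δy = Δh: det = 35·(-50) − 5·(-20) = -1650.
∂h/∂x = [(-0.21)·(-50) − (+0.23)·(-20)] / -1650 = -0.009152
∂h/∂y = [35·(+0.23) − 5·(-0.21)] / -1650 = -0.005515
h(514641, 3541343) = 300.74 + (-0.009152)·(-95) + (-0.005515)·(35) = 300.74 +0.869 -0.193 = 301.416 m.

301.4 m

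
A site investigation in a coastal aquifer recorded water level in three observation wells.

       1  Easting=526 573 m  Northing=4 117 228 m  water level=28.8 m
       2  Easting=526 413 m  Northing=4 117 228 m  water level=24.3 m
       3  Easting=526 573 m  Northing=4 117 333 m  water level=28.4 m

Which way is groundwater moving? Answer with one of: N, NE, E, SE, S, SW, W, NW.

W

∂h/∂x = (24.3 − 28.8) / (526413 − 526573) = +0.02813
∂h/∂y = (28.4 − 28.8) / (4117333 − 4117228) = -0.003810
Flow = −∇h = (-0.02813 east, +0.003810 north), which points west.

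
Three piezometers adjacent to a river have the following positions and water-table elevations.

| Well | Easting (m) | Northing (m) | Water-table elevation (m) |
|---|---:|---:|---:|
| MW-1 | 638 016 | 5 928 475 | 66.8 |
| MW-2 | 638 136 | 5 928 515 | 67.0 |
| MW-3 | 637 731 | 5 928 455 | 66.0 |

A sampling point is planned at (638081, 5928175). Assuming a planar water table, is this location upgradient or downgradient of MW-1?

upgradient

Taking MW-1 as reference: MW-2−MW-1 = (120, 40, +0.2); MW-3−MW-1 = (-285, -20, -0.8).
Determinant of the coordinate differences = 120·(-20) − (-285)·40 = 9000.
∂h/∂x = [(+0.2)·(-20) − (-0.8)·40] / 9000 = +0.003111
∂h/∂y = [120·(-0.8) − (-285)·(+0.2)] / 9000 = -0.004333
Head at (638081, 5928175) = 66.8 + (+0.003111)·(65) + (-0.004333)·(-300) = 68.30 m.
That is higher than the 66.8 m at MW-1, so the point is upgradient.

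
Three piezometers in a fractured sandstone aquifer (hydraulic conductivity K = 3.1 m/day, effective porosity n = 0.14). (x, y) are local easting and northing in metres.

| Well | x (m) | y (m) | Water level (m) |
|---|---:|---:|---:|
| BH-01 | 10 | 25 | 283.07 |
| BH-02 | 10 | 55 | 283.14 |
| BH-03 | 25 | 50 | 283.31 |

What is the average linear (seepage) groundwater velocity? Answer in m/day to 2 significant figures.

0.27 m/day

Taking BH-01 as reference: BH-02−BH-01 = (0, 30, +0.07); BH-03−BH-01 = (15, 25, +0.24).
Determinant of the coordinate differences = 0·25 − 15·30 = -450.
∂h/∂x = [(+0.07)·25 − (+0.24)·30] / -450 = +0.01211
∂h/∂y = [0·(+0.24) − 15·(+0.07)] / -450 = +0.002333
|∇h| = √(0.01211² + 0.002333²) = 0.01233
Seepage velocity v = K·i/n = 3.1 × 0.01233 / 0.14 = 0.273 m/day.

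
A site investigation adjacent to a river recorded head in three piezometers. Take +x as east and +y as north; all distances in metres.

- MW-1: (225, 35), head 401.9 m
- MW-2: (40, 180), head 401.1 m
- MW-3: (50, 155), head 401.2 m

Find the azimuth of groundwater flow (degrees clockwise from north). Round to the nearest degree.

With h = a·x + b·y + c and MW-1 as origin, the differences give:
  (-185)·a + 145·b = -0.8
  (-175)·a + 120·b = -0.7
Eliminate b (×120 and ×145, subtract): 3175·a = 5.50 → a = ∂h/∂x = +0.001732
Back-substitute: b = ∂h/∂y = -0.003307.
Flow direction (−∇h) has components (-0.001732 E, +0.003307 N).
Azimuth = atan2(E, N) = atan2(-0.001732, +0.003307) = 332.4° ≈ 332°.

332°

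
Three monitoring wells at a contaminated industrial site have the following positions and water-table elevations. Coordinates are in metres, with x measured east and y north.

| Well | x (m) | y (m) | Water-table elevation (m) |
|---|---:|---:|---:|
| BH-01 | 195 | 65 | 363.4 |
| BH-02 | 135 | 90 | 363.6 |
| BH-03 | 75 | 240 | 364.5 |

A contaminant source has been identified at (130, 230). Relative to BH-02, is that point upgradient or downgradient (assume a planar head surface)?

With h = a·x + b·y + c and BH-01 as origin, the differences give:
  (-60)·a + 25·b = +0.2
  (-120)·a + 175·b = +1.1
Eliminate b (×175 and ×25, subtract): -7500·a = 7.50 → a = ∂h/∂x = -0.001000
Back-substitute: b = ∂h/∂y = +0.005600.
Head at (130, 230) = 363.4 + (-0.001000)·(-65) + (+0.005600)·(165) = 364.39 m.
That is higher than the 363.6 m at BH-02, so the point is upgradient.

upgradient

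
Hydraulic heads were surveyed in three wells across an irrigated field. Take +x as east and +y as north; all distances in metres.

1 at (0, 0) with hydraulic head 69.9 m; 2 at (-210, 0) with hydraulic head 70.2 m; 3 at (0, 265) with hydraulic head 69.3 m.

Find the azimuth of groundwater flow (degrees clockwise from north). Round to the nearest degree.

∂h/∂x = (70.2 − 69.9) / (-210 − 0) = -0.001429
∂h/∂y = (69.3 − 69.9) / (265 − 0) = -0.002264
Flow direction (−∇h) has components (+0.001429 E, +0.002264 N).
Azimuth = atan2(E, N) = atan2(+0.001429, +0.002264) = 32.2° ≈ 032°.

032°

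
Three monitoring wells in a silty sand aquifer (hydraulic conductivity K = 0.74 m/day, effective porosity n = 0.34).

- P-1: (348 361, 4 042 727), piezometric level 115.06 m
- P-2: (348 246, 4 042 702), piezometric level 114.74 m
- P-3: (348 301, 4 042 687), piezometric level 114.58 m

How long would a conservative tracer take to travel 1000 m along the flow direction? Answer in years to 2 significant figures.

Taking P-1 as reference: P-2−P-1 = (-115, -25, -0.32); P-3−P-1 = (-60, -40, -0.48).
Determinant of the coordinate differences = (-115)·(-40) − (-60)·(-25) = 3100.
∂h/∂x = [(-0.32)·(-40) − (-0.48)·(-25)] / 3100 = +0.0002581
∂h/∂y = [(-115)·(-0.48) − (-60)·(-0.32)] / 3100 = +0.01161
|∇h| = √(0.0002581² + 0.01161²) = 0.01161
Seepage velocity v = K·i/n = 0.74 × 0.01161 / 0.34 = 0.02527 m/day.
t = 1000 / 0.02527 = 3.957e+04 days = 108 years.

110 years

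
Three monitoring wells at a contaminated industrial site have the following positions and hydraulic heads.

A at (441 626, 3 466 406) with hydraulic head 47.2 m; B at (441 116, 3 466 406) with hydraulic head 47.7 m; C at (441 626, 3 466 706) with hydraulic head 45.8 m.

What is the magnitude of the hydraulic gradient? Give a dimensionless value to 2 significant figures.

0.0048

∂h/∂x = (47.7 − 47.2) / (441116 − 441626) = -0.0009804
∂h/∂y = (45.8 − 47.2) / (3466706 − 3466406) = -0.004667
|∇h| = √(-0.0009804² + -0.004667²) = 0.004769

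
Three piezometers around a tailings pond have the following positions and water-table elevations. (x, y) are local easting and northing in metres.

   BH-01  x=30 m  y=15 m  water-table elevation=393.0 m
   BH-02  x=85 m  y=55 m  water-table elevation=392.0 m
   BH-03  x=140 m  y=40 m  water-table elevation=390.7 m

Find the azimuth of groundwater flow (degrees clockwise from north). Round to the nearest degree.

Three-point gradient (reference BH-01): Δ to BH-02 = (55, 40, -1.0), Δ to BH-03 = (110, 25, -2.3).
∂h/∂x = -0.02215, ∂h/∂y = +0.005455 (det = -3025).
Flow direction (−∇h) has components (+0.02215 E, -0.005455 N).
Azimuth = atan2(E, N) = atan2(+0.02215, -0.005455) = 103.8° ≈ 104°.

104°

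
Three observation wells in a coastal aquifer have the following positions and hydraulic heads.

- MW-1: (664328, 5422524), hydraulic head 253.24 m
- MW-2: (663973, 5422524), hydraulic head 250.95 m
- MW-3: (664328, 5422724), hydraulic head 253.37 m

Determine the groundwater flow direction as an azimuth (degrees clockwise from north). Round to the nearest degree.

264°

∂h/∂x = (250.95 − 253.24) / (663973 − 664328) = +0.006451
∂h/∂y = (253.37 − 253.24) / (5422724 − 5422524) = +0.0006500
Flow direction (−∇h) has components (-0.006451 E, -0.0006500 N).
Azimuth = atan2(E, N) = atan2(-0.006451, -0.0006500) = 264.2° ≈ 264°.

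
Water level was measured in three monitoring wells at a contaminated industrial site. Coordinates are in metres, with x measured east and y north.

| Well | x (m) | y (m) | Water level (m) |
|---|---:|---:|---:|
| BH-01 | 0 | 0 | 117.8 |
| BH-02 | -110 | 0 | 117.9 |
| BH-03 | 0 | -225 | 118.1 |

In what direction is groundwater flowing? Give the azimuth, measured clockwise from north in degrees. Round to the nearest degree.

034°

∂h/∂x = (117.9 − 117.8) / (-110 − 0) = -0.0009091
∂h/∂y = (118.1 − 117.8) / (-225 − 0) = -0.001333
Flow direction (−∇h) has components (+0.0009091 E, +0.001333 N).
Azimuth = atan2(E, N) = atan2(+0.0009091, +0.001333) = 34.3° ≈ 034°.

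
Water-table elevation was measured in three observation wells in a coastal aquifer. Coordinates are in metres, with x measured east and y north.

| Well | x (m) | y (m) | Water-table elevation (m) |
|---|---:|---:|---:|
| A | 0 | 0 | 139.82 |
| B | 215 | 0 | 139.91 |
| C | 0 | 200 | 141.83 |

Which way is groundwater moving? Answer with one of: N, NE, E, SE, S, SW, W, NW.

∂h/∂x = (139.91 − 139.82) / (215 − 0) = +0.0004186
∂h/∂y = (141.83 − 139.82) / (200 − 0) = +0.01005
Flow = −∇h = (-0.0004186 east, -0.01005 north), which points south.

S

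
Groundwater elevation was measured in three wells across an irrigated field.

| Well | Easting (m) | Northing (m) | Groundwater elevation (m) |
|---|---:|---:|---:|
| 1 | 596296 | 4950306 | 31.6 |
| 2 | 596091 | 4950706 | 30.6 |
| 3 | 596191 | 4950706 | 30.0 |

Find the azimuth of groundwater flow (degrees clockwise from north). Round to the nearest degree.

Taking 1 as reference: 2−1 = (-205, 400, -1.0); 3−1 = (-105, 400, -1.6).
Determinant of the coordinate differences = (-205)·400 − (-105)·400 = -40000.
∂h/∂x = [(-1.0)·400 − (-1.6)·400] / -40000 = -0.006000
∂h/∂y = [(-205)·(-1.6) − (-105)·(-1.0)] / -40000 = -0.005575
Flow direction (−∇h) has components (+0.006000 E, +0.005575 N).
Azimuth = atan2(E, N) = atan2(+0.006000, +0.005575) = 47.1° ≈ 047°.

047°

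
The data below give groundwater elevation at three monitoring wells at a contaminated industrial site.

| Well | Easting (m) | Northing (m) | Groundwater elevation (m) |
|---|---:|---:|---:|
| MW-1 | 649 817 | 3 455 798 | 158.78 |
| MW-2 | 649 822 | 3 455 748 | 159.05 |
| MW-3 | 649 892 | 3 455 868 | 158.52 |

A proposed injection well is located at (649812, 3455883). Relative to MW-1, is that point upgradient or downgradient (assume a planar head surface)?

Taking MW-1 as reference: MW-2−MW-1 = (5, -50, +0.27); MW-3−MW-1 = (75, 70, -0.26).
Solve a·Δx + b·Δy = Δh: det = 5·70 − 75·(-50) = 4100.
∂h/∂x = [(+0.27)·70 − (-0.26)·(-50)] / 4100 = +0.001439
∂h/∂y = [5·(-0.26) − 75·(+0.27)] / 4100 = -0.005256
Head at (649812, 3455883) = 158.78 + (+0.001439)·(-5) + (-0.005256)·(85) = 158.33 m.
That is lower than the 158.78 m at MW-1, so the point is downgradient.

downgradient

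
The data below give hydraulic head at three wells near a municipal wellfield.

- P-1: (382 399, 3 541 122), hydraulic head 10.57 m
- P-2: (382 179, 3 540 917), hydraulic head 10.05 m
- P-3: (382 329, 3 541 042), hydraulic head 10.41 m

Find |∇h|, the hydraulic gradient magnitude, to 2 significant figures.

0.0027

Three-point gradient (reference P-1): Δ to P-2 = (-220, -205, -0.52), Δ to P-3 = (-70, -80, -0.16).
∂h/∂x = +0.002708, ∂h/∂y = -0.0003692 (det = 3250).
|∇h| = √(0.002708² + -0.0003692²) = 0.002733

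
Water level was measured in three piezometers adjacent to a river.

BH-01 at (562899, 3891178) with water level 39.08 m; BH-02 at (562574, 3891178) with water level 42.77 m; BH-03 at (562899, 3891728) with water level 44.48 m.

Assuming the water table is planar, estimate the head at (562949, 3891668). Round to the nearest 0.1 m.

∂h/∂x = (42.77 − 39.08) / (562574 − 562899) = -0.01135
∂h/∂y = (44.48 − 39.08) / (3891728 − 3891178) = +0.009818
h(562949, 3891668) = 39.08 + (-0.01135)·(50) + (+0.009818)·(490) = 39.08 -0.568 +4.811 = 43.323 m.

43.3 m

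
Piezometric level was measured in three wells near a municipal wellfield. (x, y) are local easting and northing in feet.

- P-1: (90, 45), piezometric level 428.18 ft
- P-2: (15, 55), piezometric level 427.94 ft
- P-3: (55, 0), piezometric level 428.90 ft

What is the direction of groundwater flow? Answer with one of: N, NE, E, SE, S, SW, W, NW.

Taking P-1 as reference: P-2−P-1 = (-75, 10, -0.24); P-3−P-1 = (-35, -45, +0.72).
Determinant of the coordinate differences = (-75)·(-45) − (-35)·10 = 3725.
∂h/∂x = [(-0.24)·(-45) − (+0.72)·10] / 3725 = +0.0009664
∂h/∂y = [(-75)·(+0.72) − (-35)·(-0.24)] / 3725 = -0.01675
Flow = −∇h = (-0.0009664 east, +0.01675 north), which points north.

N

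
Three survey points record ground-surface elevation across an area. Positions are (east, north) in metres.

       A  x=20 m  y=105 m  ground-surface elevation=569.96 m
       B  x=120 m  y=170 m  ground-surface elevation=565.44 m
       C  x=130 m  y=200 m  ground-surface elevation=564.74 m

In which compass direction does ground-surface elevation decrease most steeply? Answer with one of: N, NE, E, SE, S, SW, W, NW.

With z = a·x + b·y + c and A as origin, the differences give:
  100·a + 65·b = -4.52
  110·a + 95·b = -5.22
Eliminate b (×95 and ×65, subtract): 2350·a = -90.100 → a = ∂z/∂x = -0.03834
Back-substitute: b = ∂z/∂y = -0.01055.
Steepest decrease is along −∇f = (+0.03834 E, +0.01055 N) → east.

E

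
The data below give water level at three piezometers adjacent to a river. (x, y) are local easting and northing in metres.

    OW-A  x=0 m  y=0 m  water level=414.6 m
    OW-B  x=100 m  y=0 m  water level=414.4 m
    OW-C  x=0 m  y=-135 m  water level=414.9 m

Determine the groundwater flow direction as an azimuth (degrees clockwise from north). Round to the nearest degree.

042°

∂h/∂x = (414.4 − 414.6) / (100 − 0) = -0.002000
∂h/∂y = (414.9 − 414.6) / (-135 − 0) = -0.002222
Flow direction (−∇h) has components (+0.002000 E, +0.002222 N).
Azimuth = atan2(E, N) = atan2(+0.002000, +0.002222) = 42.0° ≈ 042°.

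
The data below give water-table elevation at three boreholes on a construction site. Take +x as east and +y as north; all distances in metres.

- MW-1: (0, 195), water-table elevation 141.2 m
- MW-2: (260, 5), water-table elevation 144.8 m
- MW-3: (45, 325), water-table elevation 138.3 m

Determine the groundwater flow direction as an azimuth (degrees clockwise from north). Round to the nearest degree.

Three-point gradient (reference MW-1): Δ to MW-2 = (260, -190, +3.6), Δ to MW-3 = (45, 130, -2.9).
∂h/∂x = -0.001960, ∂h/∂y = -0.02163 (det = 42350).
Flow direction (−∇h) has components (+0.001960 E, +0.02163 N).
Azimuth = atan2(E, N) = atan2(+0.001960, +0.02163) = 5.2° ≈ 005°.

005°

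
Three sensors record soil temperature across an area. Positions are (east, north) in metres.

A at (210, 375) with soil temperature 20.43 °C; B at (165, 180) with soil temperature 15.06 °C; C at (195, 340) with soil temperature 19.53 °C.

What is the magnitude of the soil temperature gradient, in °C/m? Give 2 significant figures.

0.031 °C/m

Taking A as reference: B−A = (-45, -195, -5.37); C−A = (-15, -35, -0.90).
Solve a·Δx + b·Δy = ΔT: det = (-45)·(-35) − (-15)·(-195) = -1350.
∂T/∂x = [(-5.37)·(-35) − (-0.90)·(-195)] / -1350 = -0.009222
∂T/∂y = [(-45)·(-0.90) − (-15)·(-5.37)] / -1350 = +0.02967
|∇f| = √(-0.009222² + 0.02967²) = 0.03107 °C/m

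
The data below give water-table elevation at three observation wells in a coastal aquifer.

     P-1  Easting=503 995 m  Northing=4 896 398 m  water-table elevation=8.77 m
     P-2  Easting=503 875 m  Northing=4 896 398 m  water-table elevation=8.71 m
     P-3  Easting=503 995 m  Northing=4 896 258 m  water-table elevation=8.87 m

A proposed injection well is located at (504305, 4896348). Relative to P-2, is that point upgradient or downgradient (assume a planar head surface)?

∂h/∂x = (8.71 − 8.77) / (503875 − 503995) = +0.0005000
∂h/∂y = (8.87 − 8.77) / (4896258 − 4896398) = -0.0007143
Head at (504305, 4896348) = 8.77 + (+0.0005000)·(310) + (-0.0007143)·(-50) = 8.96 m.
That is higher than the 8.71 m at P-2, so the point is upgradient.

upgradient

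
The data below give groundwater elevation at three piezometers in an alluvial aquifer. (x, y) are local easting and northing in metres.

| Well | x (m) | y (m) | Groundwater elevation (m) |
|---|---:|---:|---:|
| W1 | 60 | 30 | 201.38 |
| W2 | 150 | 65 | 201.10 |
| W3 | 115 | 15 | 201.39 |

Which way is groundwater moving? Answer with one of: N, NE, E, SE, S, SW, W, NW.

Differences from W1: to W2 (Δx, Δy, Δh) = (90, 35, -0.28); to W3 = (55, -15, +0.01).
Solve a·Δx + b·Δy = Δh: det = 90·(-15) − 55·35 = -3275.
∂h/∂x = [(-0.28)·(-15) − (+0.01)·35] / -3275 = -0.001176
∂h/∂y = [90·(+0.01) − 55·(-0.28)] / -3275 = -0.004977
Flow = −∇h = (+0.001176 east, +0.004977 north), which points north.

N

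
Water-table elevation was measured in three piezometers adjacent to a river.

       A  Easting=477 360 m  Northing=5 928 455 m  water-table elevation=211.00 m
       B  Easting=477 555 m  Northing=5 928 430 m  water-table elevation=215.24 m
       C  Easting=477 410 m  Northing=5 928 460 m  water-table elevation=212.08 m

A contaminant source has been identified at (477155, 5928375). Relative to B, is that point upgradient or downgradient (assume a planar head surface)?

Taking A as reference: B−A = (195, -25, +4.24); C−A = (50, 5, +1.08).
Determinant of the coordinate differences = 195·5 − 50·(-25) = 2225.
∂h/∂x = [(+4.24)·5 − (+1.08)·(-25)] / 2225 = +0.02166
∂h/∂y = [195·(+1.08) − 50·(+4.24)] / 2225 = -0.0006292
Head at (477155, 5928375) = 211.00 + (+0.02166)·(-205) + (-0.0006292)·(-80) = 206.61 m.
That is lower than the 215.24 m at B, so the point is downgradient.

downgradient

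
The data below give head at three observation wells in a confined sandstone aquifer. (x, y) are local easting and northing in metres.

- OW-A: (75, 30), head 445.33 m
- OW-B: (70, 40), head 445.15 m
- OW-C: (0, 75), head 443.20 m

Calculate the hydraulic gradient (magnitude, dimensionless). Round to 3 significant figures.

With h = a·x + b·y + c and OW-A as origin, the differences give:
  (-5)·a + 10·b = -0.18
  (-75)·a + 45·b = -2.13
Eliminate b (×45 and ×10, subtract): 525·a = 13.200 → a = ∂h/∂x = +0.02514
Back-substitute: b = ∂h/∂y = -0.005429.
|∇h| = √(0.02514² + -0.005429²) = 0.02572

0.0257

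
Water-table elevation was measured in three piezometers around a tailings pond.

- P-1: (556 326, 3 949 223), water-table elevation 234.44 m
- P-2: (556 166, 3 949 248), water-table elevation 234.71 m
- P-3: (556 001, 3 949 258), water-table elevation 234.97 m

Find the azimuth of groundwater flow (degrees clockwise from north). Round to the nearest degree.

Taking P-1 as reference: P-2−P-1 = (-160, 25, +0.27); P-3−P-1 = (-325, 35, +0.53).
Solve a·Δx + b·Δy = Δh: det = (-160)·35 − (-325)·25 = 2525.
∂h/∂x = [(+0.27)·35 − (+0.53)·25] / 2525 = -0.001505
∂h/∂y = [(-160)·(+0.53) − (-325)·(+0.27)] / 2525 = +0.001168
Flow direction (−∇h) has components (+0.001505 E, -0.001168 N).
Azimuth = atan2(E, N) = atan2(+0.001505, -0.001168) = 127.8° ≈ 128°.

128°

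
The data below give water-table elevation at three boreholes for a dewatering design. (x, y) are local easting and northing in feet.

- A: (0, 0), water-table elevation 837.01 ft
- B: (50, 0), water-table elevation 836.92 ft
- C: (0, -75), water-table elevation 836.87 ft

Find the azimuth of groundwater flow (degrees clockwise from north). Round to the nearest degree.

∂h/∂x = (836.92 − 837.01) / (50 − 0) = -0.001800
∂h/∂y = (836.87 − 837.01) / (-75 − 0) = +0.001867
Flow direction (−∇h) has components (+0.001800 E, -0.001867 N).
Azimuth = atan2(E, N) = atan2(+0.001800, -0.001867) = 136.0° ≈ 136°.

136°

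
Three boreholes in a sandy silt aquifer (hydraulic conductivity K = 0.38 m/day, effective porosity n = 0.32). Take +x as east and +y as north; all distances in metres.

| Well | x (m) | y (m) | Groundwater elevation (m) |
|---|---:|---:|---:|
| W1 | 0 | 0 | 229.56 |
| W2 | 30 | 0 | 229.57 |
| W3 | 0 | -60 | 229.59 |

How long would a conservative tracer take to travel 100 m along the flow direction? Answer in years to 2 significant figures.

∂h/∂x = (229.57 − 229.56) / (30 − 0) = +0.0003333
∂h/∂y = (229.59 − 229.56) / (-60 − 0) = -0.0005000
|∇h| = √(0.0003333² + -0.0005000²) = 0.0006009
Seepage velocity v = K·i/n = 0.38 × 0.0006009 / 0.32 = 0.0007136 m/day.
t = 100 / 0.0007136 = 1.401e+05 days = 384 years.

380 years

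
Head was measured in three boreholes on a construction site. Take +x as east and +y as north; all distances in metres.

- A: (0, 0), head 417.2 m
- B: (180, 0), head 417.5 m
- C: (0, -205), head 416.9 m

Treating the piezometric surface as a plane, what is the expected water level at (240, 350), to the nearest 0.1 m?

∂h/∂x = (417.5 − 417.2) / (180 − 0) = +0.001667
∂h/∂y = (416.9 − 417.2) / (-205 − 0) = +0.001463
h(240, 350) = 417.2 + (+0.001667)·(240) + (+0.001463)·(350) = 417.2 +0.400 +0.512 = 418.112 m.

418.1 m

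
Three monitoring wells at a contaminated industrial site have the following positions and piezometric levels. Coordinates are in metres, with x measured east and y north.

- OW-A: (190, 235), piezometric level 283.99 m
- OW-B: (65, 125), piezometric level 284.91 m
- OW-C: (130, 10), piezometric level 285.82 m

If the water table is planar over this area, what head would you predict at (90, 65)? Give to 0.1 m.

285.4 m

With h = a·x + b·y + c and OW-A as origin, the differences give:
  (-125)·a + (-110)·b = +0.92
  (-60)·a + (-225)·b = +1.83
Eliminate b (×(-225) and ×(-110), subtract): 21525·a = -5.700 → a = ∂h/∂x = -0.0002648
Back-substitute: b = ∂h/∂y = -0.008063.
h(90, 65) = 283.99 + (-0.0002648)·(-100) + (-0.008063)·(-170) = 283.99 +0.026 +1.371 = 285.387 m.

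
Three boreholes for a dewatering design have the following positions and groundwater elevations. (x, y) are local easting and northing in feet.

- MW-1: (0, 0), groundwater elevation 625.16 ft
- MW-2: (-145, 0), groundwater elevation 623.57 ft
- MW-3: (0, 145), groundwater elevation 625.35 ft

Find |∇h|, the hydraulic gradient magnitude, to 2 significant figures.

0.011

∂h/∂x = (623.57 − 625.16) / (-145 − 0) = +0.01097
∂h/∂y = (625.35 − 625.16) / (145 − 0) = +0.001310
|∇h| = √(0.01097² + 0.001310²) = 0.01105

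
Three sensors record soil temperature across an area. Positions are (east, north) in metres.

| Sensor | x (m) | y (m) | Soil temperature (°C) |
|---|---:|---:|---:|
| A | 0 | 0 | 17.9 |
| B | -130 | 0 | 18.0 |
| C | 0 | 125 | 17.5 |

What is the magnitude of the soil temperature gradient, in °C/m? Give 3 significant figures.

∂T/∂x = (18.0 − 17.9) / (-130 − 0) = -0.0007692
∂T/∂y = (17.5 − 17.9) / (125 − 0) = -0.003200
|∇f| = √(-0.0007692² + -0.003200²) = 0.003291 °C/m

0.00329 °C/m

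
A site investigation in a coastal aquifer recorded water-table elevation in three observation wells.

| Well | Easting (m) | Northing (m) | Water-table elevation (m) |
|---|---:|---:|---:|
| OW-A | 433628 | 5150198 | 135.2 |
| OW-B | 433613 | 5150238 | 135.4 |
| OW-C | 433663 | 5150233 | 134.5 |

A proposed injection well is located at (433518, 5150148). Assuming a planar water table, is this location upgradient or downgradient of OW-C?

Three-point gradient (reference OW-A): Δ to OW-B = (-15, 40, +0.2), Δ to OW-C = (35, 35, -0.7).
∂h/∂x = -0.01818, ∂h/∂y = -0.001818 (det = -1925).
Head at (433518, 5150148) = 135.2 + (-0.01818)·(-110) + (-0.001818)·(-50) = 137.29 m.
That is higher than the 134.5 m at OW-C, so the point is upgradient.

upgradient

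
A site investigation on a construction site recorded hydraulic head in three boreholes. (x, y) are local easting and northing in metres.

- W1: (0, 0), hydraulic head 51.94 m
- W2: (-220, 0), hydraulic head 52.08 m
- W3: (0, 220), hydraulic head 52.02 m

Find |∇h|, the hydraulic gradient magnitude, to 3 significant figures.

∂h/∂x = (52.08 − 51.94) / (-220 − 0) = -0.0006364
∂h/∂y = (52.02 − 51.94) / (220 − 0) = +0.0003636
|∇h| = √(-0.0006364² + 0.0003636²) = 0.0007329

0.000733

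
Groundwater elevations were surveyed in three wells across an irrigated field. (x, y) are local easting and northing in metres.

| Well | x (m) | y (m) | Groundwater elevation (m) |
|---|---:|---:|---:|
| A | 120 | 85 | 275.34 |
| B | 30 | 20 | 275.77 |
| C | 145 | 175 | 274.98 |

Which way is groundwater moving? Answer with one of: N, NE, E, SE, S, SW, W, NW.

NE

Three-point gradient (reference A): Δ to B = (-90, -65, +0.43), Δ to C = (25, 90, -0.36).
∂h/∂x = -0.002363, ∂h/∂y = -0.003344 (det = -6475).
Flow = −∇h = (+0.002363 east, +0.003344 north), which points northeast.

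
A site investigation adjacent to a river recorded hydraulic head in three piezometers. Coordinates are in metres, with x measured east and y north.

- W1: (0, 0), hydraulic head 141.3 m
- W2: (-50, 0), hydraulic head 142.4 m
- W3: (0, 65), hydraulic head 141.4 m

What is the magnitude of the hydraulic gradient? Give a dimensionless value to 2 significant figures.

∂h/∂x = (142.4 − 141.3) / (-50 − 0) = -0.02200
∂h/∂y = (141.4 − 141.3) / (65 − 0) = +0.001538
|∇h| = √(-0.02200² + 0.001538²) = 0.02205

0.022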